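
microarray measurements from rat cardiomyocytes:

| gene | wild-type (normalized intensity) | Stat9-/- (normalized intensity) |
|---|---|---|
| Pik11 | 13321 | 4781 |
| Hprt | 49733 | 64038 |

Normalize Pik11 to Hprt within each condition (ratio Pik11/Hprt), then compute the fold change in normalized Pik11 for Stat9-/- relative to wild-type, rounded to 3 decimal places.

0.279

Pik11/Hprt (wild-type) = 13321 / 49733 = 0.26785
Pik11/Hprt (Stat9-/-) = 4781 / 64038 = 0.074659
Fold change = 0.074659 / 0.26785 = 0.2787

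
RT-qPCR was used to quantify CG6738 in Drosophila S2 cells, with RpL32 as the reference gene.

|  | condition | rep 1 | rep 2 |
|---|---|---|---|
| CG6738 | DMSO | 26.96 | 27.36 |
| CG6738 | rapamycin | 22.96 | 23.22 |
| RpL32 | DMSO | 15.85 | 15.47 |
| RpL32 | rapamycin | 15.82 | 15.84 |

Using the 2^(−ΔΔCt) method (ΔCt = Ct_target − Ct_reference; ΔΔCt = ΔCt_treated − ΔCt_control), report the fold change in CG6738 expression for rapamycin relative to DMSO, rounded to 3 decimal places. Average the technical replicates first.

18.896

Mean Ct: CG6738 DMSO 27.160; CG6738 rapamycin 23.090; RpL32 DMSO 15.660; RpL32 rapamycin 15.830
ΔCt(DMSO) = 27.160 − 15.660 = 11.500
ΔCt(rapamycin) = 23.090 − 15.830 = 7.260
ΔΔCt = 7.260 − 11.500 = -4.240
Fold change = 2^(−(-4.240)) = 2^4.240 = 18.8959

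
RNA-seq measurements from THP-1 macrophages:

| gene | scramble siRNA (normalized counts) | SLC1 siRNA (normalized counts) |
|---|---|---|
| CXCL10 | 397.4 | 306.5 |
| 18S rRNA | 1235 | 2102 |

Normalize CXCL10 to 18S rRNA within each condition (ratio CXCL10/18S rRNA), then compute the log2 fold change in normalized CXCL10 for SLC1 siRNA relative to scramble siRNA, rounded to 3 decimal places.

-1.142

CXCL10/18S rRNA (scramble siRNA) = 397.4 / 1235 = 0.32178
CXCL10/18S rRNA (SLC1 siRNA) = 306.5 / 2102 = 0.14581
Fold change = 0.14581 / 0.32178 = 0.4531
log2(0.4531) = -1.1420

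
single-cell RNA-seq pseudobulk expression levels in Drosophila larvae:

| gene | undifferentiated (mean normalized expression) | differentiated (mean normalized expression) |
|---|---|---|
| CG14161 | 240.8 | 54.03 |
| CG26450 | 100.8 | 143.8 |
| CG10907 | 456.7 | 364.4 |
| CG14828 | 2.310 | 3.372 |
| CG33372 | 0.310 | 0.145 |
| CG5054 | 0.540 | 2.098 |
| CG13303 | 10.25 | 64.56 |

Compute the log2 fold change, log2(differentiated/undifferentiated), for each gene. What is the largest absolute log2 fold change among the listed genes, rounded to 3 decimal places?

log2(54.03/240.8) = -2.156  (CG14161)
log2(143.8/100.8) = 0.513  (CG26450)
log2(364.4/456.7) = -0.326  (CG10907)
log2(3.372/2.310) = 0.546  (CG14828)
log2(0.145/0.310) = -1.096  (CG33372)
log2(2.098/0.540) = 1.958  (CG5054)
log2(64.56/10.25) = 2.655  (CG13303)
The largest magnitude belongs to CG13303.

2.655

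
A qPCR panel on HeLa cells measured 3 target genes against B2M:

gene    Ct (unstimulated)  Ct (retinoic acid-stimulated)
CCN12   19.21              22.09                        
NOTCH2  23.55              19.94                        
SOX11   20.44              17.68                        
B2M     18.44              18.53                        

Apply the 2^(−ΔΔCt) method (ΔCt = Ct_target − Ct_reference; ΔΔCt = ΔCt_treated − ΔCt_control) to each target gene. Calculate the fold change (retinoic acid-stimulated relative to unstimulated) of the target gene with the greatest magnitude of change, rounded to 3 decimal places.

CCN12: ΔΔCt = (22.09−18.53) − (19.21−18.44) = 3.56 − 0.77 = 2.79; fold change = 2^-2.79 = 0.145
NOTCH2: ΔΔCt = (19.94−18.53) − (23.55−18.44) = 1.41 − 5.11 = -3.70; fold change = 2^3.70 = 12.996
SOX11: ΔΔCt = (17.68−18.53) − (20.44−18.44) = -0.85 − 2.00 = -2.85; fold change = 2^2.85 = 7.210
NOTCH2 has the largest |ΔΔCt| = 3.70.

12.996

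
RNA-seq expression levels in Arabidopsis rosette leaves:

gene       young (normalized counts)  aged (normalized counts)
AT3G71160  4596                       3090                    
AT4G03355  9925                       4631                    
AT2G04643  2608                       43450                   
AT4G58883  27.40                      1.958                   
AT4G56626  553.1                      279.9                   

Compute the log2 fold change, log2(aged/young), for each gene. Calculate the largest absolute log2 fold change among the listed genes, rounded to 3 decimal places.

4.058

log2(3090/4596) = -0.573  (AT3G71160)
log2(4631/9925) = -1.100  (AT4G03355)
log2(43450/2608) = 4.058  (AT2G04643)
log2(1.958/27.40) = -3.807  (AT4G58883)
log2(279.9/553.1) = -0.983  (AT4G56626)
The largest magnitude belongs to AT2G04643.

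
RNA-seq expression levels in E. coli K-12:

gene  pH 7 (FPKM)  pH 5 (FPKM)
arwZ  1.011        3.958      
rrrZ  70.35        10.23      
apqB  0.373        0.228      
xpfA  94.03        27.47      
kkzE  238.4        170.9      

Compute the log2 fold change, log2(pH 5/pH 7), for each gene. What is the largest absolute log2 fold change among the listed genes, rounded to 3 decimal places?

2.782

log2(3.958/1.011) = 1.969  (arwZ)
log2(10.23/70.35) = -2.782  (rrrZ)
log2(0.228/0.373) = -0.710  (apqB)
log2(27.47/94.03) = -1.775  (xpfA)
log2(170.9/238.4) = -0.480  (kkzE)
The largest magnitude belongs to rrrZ.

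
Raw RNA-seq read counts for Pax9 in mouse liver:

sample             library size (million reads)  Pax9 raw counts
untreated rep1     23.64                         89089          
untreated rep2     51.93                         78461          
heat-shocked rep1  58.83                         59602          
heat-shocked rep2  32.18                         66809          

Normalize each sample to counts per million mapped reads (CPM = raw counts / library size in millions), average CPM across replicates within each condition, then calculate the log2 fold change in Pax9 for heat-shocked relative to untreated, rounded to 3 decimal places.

-0.773

CPM(untreated rep1) = 89089 / 23.64 = 3768.5702
CPM(untreated rep2) = 78461 / 51.93 = 1510.8993
CPM(heat-shocked rep1) = 59602 / 58.83 = 1013.1226
CPM(heat-shocked rep2) = 66809 / 32.18 = 2076.1032
mean CPM(untreated) = 2639.7348; mean CPM(heat-shocked) = 1544.6129
Fold change = 1544.6129 / 2639.7348 = 0.58514
log2(0.58514) = -0.7731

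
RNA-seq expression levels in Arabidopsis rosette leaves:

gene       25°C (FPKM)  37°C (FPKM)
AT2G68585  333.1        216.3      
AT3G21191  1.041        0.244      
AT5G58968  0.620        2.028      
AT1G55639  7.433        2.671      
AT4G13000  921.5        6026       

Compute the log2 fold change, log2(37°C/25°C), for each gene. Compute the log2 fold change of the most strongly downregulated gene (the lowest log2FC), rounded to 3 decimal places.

-2.093

log2(216.3/333.1) = -0.623  (AT2G68585)
log2(0.244/1.041) = -2.093  (AT3G21191)
log2(2.028/0.620) = 1.710  (AT5G58968)
log2(2.671/7.433) = -1.477  (AT1G55639)
log2(6026/921.5) = 2.709  (AT4G13000)
AT3G21191 is most strongly downregulated.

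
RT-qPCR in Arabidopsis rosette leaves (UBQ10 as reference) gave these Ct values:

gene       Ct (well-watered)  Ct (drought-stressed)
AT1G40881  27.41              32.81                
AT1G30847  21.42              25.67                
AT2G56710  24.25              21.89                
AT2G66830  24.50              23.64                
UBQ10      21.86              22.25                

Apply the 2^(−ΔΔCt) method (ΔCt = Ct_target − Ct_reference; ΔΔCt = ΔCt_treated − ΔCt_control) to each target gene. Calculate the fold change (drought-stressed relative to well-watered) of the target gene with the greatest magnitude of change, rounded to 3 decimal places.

AT1G40881: ΔΔCt = (32.81−22.25) − (27.41−21.86) = 10.56 − 5.55 = 5.01; fold change = 2^-5.01 = 0.031
AT1G30847: ΔΔCt = (25.67−22.25) − (21.42−21.86) = 3.42 − (-0.44) = 3.86; fold change = 2^-3.86 = 0.069
AT2G56710: ΔΔCt = (21.89−22.25) − (24.25−21.86) = -0.36 − 2.39 = -2.75; fold change = 2^2.75 = 6.727
AT2G66830: ΔΔCt = (23.64−22.25) − (24.50−21.86) = 1.39 − 2.64 = -1.25; fold change = 2^1.25 = 2.378
AT1G40881 has the largest |ΔΔCt| = 5.01.

0.031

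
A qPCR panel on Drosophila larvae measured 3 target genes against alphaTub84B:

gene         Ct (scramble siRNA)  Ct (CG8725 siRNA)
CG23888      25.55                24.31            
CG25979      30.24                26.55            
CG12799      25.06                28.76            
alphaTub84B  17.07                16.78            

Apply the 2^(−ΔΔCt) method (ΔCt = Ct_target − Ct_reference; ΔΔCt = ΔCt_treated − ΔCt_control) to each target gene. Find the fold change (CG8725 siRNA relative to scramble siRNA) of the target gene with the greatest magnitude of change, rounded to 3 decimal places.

CG23888: ΔΔCt = (24.31−16.78) − (25.55−17.07) = 7.53 − 8.48 = -0.95; fold change = 2^0.95 = 1.932
CG25979: ΔΔCt = (26.55−16.78) − (30.24−17.07) = 9.77 − 13.17 = -3.40; fold change = 2^3.40 = 10.556
CG12799: ΔΔCt = (28.76−16.78) − (25.06−17.07) = 11.98 − 7.99 = 3.99; fold change = 2^-3.99 = 0.063
CG12799 has the largest |ΔΔCt| = 3.99.

0.063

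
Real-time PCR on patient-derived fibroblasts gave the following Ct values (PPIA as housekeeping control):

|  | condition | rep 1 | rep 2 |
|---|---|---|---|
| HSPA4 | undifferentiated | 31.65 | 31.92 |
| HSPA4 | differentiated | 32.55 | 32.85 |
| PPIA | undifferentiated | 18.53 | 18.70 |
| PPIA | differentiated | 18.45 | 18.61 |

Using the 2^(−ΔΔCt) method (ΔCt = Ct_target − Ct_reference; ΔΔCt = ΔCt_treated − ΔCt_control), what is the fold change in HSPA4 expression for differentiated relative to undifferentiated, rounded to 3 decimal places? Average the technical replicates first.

Mean Ct: HSPA4 undifferentiated 31.785; HSPA4 differentiated 32.700; PPIA undifferentiated 18.615; PPIA differentiated 18.530
ΔCt(undifferentiated) = 31.785 − 18.615 = 13.170
ΔCt(differentiated) = 32.700 − 18.530 = 14.170
ΔΔCt = 14.170 − 13.170 = 1.000
Fold change = 2^(−1.000) = 0.5000

0.500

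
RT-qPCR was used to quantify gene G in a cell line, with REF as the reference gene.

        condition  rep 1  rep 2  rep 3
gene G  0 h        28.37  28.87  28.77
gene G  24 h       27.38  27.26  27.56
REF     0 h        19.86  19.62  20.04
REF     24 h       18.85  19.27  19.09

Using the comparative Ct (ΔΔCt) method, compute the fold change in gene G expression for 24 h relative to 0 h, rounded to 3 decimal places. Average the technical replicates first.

1.414

Mean Ct: gene G 0 h 28.670; gene G 24 h 27.400; REF 0 h 19.840; REF 24 h 19.070
ΔCt(0 h) = 28.670 − 19.840 = 8.830
ΔCt(24 h) = 27.400 − 19.070 = 8.330
ΔΔCt = 8.330 − 8.830 = -0.500
Fold change = 2^(−(-0.500)) = 2^0.500 = 1.4142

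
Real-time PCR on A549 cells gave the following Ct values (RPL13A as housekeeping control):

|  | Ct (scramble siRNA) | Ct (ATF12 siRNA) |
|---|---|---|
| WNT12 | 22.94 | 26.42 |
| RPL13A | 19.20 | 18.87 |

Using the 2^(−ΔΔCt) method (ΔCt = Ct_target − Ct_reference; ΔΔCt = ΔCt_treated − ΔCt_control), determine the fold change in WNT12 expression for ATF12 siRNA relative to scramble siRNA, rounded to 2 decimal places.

0.07

ΔCt(scramble siRNA) = 22.940 − 19.200 = 3.740
ΔCt(ATF12 siRNA) = 26.420 − 18.870 = 7.550
ΔΔCt = 7.550 − 3.740 = 3.810
Fold change = 2^(−3.810) = 0.071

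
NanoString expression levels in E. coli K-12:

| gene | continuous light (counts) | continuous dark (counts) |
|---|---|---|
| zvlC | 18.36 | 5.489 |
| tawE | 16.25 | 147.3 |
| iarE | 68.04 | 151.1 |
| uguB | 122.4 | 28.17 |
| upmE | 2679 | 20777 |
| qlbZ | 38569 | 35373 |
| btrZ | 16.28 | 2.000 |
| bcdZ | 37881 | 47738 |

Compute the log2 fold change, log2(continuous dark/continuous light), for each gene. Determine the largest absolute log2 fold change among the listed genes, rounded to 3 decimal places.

log2(5.489/18.36) = -1.742  (zvlC)
log2(147.3/16.25) = 3.180  (tawE)
log2(151.1/68.04) = 1.151  (iarE)
log2(28.17/122.4) = -2.119  (uguB)
log2(20777/2679) = 2.955  (upmE)
log2(35373/38569) = -0.125  (qlbZ)
log2(2.000/16.28) = -3.025  (btrZ)
log2(47738/37881) = 0.334  (bcdZ)
The largest magnitude belongs to tawE.

3.180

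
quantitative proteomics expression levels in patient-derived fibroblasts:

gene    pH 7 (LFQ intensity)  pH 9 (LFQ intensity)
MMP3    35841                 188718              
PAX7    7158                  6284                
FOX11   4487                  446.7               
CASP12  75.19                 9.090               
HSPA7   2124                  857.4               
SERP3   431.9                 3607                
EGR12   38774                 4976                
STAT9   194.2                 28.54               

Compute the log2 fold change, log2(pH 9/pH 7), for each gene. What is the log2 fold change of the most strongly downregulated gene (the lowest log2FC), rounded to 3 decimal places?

-3.328

log2(188718/35841) = 2.397  (MMP3)
log2(6284/7158) = -0.188  (PAX7)
log2(446.7/4487) = -3.328  (FOX11)
log2(9.090/75.19) = -3.048  (CASP12)
log2(857.4/2124) = -1.309  (HSPA7)
log2(3607/431.9) = 3.062  (SERP3)
log2(4976/38774) = -2.962  (EGR12)
log2(28.54/194.2) = -2.766  (STAT9)
FOX11 is most strongly downregulated.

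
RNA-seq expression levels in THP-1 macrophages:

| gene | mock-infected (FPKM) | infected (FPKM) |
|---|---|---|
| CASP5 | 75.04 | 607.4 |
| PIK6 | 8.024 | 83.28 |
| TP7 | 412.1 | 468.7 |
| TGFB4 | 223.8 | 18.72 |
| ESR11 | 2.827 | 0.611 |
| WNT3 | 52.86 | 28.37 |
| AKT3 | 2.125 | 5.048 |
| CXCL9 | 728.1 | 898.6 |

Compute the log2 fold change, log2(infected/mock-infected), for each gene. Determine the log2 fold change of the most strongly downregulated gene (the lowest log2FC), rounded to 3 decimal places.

log2(607.4/75.04) = 3.017  (CASP5)
log2(83.28/8.024) = 3.376  (PIK6)
log2(468.7/412.1) = 0.186  (TP7)
log2(18.72/223.8) = -3.580  (TGFB4)
log2(0.611/2.827) = -2.210  (ESR11)
log2(28.37/52.86) = -0.898  (WNT3)
log2(5.048/2.125) = 1.248  (AKT3)
log2(898.6/728.1) = 0.304  (CXCL9)
TGFB4 is most strongly downregulated.

-3.580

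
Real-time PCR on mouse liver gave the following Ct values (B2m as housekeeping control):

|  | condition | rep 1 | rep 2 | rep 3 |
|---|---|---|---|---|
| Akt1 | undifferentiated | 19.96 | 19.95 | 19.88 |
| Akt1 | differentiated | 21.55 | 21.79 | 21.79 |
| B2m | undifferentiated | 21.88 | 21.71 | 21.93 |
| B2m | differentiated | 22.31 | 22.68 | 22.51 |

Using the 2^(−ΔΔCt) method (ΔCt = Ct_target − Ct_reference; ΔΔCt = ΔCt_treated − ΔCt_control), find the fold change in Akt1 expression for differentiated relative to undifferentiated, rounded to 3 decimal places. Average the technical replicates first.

Mean Ct: Akt1 undifferentiated 19.930; Akt1 differentiated 21.710; B2m undifferentiated 21.840; B2m differentiated 22.500
ΔCt(undifferentiated) = 19.930 − 21.840 = -1.910
ΔCt(differentiated) = 21.710 − 22.500 = -0.790
ΔΔCt = -0.790 − (-1.910) = 1.120
Fold change = 2^(−1.120) = 0.4601

0.460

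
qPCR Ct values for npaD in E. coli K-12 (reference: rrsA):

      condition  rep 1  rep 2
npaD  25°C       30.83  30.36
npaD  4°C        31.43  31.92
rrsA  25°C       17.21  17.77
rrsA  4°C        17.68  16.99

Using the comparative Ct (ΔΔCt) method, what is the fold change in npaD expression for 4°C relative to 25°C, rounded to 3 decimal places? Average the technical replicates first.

Mean Ct: npaD 25°C 30.595; npaD 4°C 31.675; rrsA 25°C 17.490; rrsA 4°C 17.335
ΔCt(25°C) = 30.595 − 17.490 = 13.105
ΔCt(4°C) = 31.675 − 17.335 = 14.340
ΔΔCt = 14.340 − 13.105 = 1.235
Fold change = 2^(−1.235) = 0.4248

0.425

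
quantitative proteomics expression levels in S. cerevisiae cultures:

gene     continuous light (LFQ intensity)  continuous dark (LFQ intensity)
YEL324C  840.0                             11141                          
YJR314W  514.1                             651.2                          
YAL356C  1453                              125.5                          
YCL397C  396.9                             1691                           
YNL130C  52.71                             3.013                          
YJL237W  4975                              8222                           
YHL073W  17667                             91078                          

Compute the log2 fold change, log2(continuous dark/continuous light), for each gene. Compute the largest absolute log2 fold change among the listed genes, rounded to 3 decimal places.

log2(11141/840.0) = 3.729  (YEL324C)
log2(651.2/514.1) = 0.341  (YJR314W)
log2(125.5/1453) = -3.533  (YAL356C)
log2(1691/396.9) = 2.091  (YCL397C)
log2(3.013/52.71) = -4.129  (YNL130C)
log2(8222/4975) = 0.725  (YJL237W)
log2(91078/17667) = 2.366  (YHL073W)
The largest magnitude belongs to YNL130C.

4.129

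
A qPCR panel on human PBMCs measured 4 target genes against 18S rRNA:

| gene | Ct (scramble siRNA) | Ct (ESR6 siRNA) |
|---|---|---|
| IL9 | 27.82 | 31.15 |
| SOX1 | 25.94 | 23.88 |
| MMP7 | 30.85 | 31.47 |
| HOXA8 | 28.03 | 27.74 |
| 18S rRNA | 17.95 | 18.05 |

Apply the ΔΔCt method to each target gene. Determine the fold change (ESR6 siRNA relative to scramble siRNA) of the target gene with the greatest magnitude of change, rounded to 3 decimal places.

IL9: ΔΔCt = (31.15−18.05) − (27.82−17.95) = 13.10 − 9.87 = 3.23; fold change = 2^-3.23 = 0.107
SOX1: ΔΔCt = (23.88−18.05) − (25.94−17.95) = 5.83 − 7.99 = -2.16; fold change = 2^2.16 = 4.469
MMP7: ΔΔCt = (31.47−18.05) − (30.85−17.95) = 13.42 − 12.90 = 0.52; fold change = 2^-0.52 = 0.697
HOXA8: ΔΔCt = (27.74−18.05) − (28.03−17.95) = 9.69 − 10.08 = -0.39; fold change = 2^0.39 = 1.310
IL9 has the largest |ΔΔCt| = 3.23.

0.107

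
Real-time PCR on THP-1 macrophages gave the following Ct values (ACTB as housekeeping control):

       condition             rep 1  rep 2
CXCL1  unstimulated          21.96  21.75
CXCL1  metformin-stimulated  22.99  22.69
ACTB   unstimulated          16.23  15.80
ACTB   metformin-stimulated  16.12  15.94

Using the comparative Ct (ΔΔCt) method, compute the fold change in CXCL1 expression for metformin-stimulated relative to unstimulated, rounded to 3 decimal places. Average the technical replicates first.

Mean Ct: CXCL1 unstimulated 21.855; CXCL1 metformin-stimulated 22.840; ACTB unstimulated 16.015; ACTB metformin-stimulated 16.030
ΔCt(unstimulated) = 21.855 − 16.015 = 5.840
ΔCt(metformin-stimulated) = 22.840 − 16.030 = 6.810
ΔΔCt = 6.810 − 5.840 = 0.970
Fold change = 2^(−0.970) = 0.5105

0.511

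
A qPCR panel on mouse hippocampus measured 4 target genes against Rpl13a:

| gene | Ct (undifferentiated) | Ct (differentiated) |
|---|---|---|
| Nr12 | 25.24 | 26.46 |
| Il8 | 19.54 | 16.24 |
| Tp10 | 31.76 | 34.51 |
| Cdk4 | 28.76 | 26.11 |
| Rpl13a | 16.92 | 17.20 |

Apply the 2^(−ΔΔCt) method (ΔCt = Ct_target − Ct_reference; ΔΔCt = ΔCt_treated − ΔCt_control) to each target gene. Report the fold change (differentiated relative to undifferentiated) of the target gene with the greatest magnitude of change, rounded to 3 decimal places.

11.959

Nr12: ΔΔCt = (26.46−17.20) − (25.24−16.92) = 9.26 − 8.32 = 0.94; fold change = 2^-0.94 = 0.521
Il8: ΔΔCt = (16.24−17.20) − (19.54−16.92) = -0.96 − 2.62 = -3.58; fold change = 2^3.58 = 11.959
Tp10: ΔΔCt = (34.51−17.20) − (31.76−16.92) = 17.31 − 14.84 = 2.47; fold change = 2^-2.47 = 0.180
Cdk4: ΔΔCt = (26.11−17.20) − (28.76−16.92) = 8.91 − 11.84 = -2.93; fold change = 2^2.93 = 7.621
Il8 has the largest |ΔΔCt| = 3.58.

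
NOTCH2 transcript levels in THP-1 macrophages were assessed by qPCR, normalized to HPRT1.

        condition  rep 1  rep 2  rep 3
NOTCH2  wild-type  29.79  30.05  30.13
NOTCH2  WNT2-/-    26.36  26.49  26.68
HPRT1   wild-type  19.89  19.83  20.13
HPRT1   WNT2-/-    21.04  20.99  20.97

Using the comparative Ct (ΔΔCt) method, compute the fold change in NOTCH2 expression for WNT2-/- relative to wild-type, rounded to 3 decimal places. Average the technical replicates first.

23.103

Mean Ct: NOTCH2 wild-type 29.990; NOTCH2 WNT2-/- 26.510; HPRT1 wild-type 19.950; HPRT1 WNT2-/- 21.000
ΔCt(wild-type) = 29.990 − 19.950 = 10.040
ΔCt(WNT2-/-) = 26.510 − 21.000 = 5.510
ΔΔCt = 5.510 − 10.040 = -4.530
Fold change = 2^(−(-4.530)) = 2^4.530 = 23.1029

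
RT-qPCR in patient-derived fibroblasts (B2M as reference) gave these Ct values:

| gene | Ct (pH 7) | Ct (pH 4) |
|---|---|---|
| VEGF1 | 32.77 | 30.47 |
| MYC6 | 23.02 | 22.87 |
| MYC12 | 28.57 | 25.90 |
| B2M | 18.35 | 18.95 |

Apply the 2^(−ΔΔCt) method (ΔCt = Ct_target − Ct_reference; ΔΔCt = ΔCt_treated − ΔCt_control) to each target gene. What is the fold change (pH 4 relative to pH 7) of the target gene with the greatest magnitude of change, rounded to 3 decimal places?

VEGF1: ΔΔCt = (30.47−18.95) − (32.77−18.35) = 11.52 − 14.42 = -2.90; fold change = 2^2.90 = 7.464
MYC6: ΔΔCt = (22.87−18.95) − (23.02−18.35) = 3.92 − 4.67 = -0.75; fold change = 2^0.75 = 1.682
MYC12: ΔΔCt = (25.90−18.95) − (28.57−18.35) = 6.95 − 10.22 = -3.27; fold change = 2^3.27 = 9.646
MYC12 has the largest |ΔΔCt| = 3.27.

9.646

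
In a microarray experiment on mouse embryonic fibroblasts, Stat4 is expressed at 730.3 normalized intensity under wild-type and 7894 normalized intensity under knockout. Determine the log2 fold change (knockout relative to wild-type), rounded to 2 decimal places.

Fold change = 7894 / 730.3 = 10.8093
log2(10.8093) = 3.434

3.43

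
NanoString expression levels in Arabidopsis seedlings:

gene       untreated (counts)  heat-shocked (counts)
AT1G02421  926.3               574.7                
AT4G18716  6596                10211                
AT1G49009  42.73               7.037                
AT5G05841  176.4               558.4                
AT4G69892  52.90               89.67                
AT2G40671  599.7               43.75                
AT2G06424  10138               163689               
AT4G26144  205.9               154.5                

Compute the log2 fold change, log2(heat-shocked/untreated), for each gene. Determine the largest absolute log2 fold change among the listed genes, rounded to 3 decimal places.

4.013

log2(574.7/926.3) = -0.689  (AT1G02421)
log2(10211/6596) = 0.630  (AT4G18716)
log2(7.037/42.73) = -2.602  (AT1G49009)
log2(558.4/176.4) = 1.662  (AT5G05841)
log2(89.67/52.90) = 0.761  (AT4G69892)
log2(43.75/599.7) = -3.777  (AT2G40671)
log2(163689/10138) = 4.013  (AT2G06424)
log2(154.5/205.9) = -0.414  (AT4G26144)
The largest magnitude belongs to AT2G06424.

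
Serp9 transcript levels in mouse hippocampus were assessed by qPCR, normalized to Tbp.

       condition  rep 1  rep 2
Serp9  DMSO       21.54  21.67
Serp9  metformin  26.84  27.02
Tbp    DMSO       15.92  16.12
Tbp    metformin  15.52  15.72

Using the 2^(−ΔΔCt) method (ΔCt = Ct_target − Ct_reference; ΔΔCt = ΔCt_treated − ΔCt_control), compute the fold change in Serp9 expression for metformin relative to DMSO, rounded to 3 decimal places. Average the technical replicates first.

0.019

Mean Ct: Serp9 DMSO 21.605; Serp9 metformin 26.930; Tbp DMSO 16.020; Tbp metformin 15.620
ΔCt(DMSO) = 21.605 − 16.020 = 5.585
ΔCt(metformin) = 26.930 − 15.620 = 11.310
ΔΔCt = 11.310 − 5.585 = 5.725
Fold change = 2^(−5.725) = 0.0189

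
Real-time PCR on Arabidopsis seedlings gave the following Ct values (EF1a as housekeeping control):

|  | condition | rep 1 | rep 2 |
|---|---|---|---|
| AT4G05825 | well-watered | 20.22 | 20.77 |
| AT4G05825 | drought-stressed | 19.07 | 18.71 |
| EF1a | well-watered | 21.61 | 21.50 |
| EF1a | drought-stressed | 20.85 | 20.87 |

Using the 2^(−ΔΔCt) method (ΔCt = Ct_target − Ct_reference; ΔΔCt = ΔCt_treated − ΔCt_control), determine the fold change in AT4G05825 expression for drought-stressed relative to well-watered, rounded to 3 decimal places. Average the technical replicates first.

1.879

Mean Ct: AT4G05825 well-watered 20.495; AT4G05825 drought-stressed 18.890; EF1a well-watered 21.555; EF1a drought-stressed 20.860
ΔCt(well-watered) = 20.495 − 21.555 = -1.060
ΔCt(drought-stressed) = 18.890 − 20.860 = -1.970
ΔΔCt = -1.970 − (-1.060) = -0.910
Fold change = 2^(−(-0.910)) = 2^0.910 = 1.8790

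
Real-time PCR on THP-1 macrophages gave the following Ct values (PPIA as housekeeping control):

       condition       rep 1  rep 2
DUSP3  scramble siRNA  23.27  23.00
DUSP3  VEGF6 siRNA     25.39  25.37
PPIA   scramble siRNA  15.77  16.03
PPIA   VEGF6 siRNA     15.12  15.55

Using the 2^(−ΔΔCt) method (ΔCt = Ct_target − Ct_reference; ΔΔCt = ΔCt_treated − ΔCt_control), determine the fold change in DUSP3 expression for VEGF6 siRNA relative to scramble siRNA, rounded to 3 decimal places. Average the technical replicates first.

Mean Ct: DUSP3 scramble siRNA 23.135; DUSP3 VEGF6 siRNA 25.380; PPIA scramble siRNA 15.900; PPIA VEGF6 siRNA 15.335
ΔCt(scramble siRNA) = 23.135 − 15.900 = 7.235
ΔCt(VEGF6 siRNA) = 25.380 − 15.335 = 10.045
ΔΔCt = 10.045 − 7.235 = 2.810
Fold change = 2^(−2.810) = 0.1426

0.143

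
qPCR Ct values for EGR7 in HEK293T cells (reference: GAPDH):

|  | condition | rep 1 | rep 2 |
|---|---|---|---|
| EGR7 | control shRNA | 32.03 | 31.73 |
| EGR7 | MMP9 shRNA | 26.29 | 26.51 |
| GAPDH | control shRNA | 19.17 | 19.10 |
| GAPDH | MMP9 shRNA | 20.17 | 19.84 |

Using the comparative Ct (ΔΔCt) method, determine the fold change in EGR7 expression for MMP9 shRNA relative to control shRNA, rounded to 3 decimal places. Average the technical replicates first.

Mean Ct: EGR7 control shRNA 31.880; EGR7 MMP9 shRNA 26.400; GAPDH control shRNA 19.135; GAPDH MMP9 shRNA 20.005
ΔCt(control shRNA) = 31.880 − 19.135 = 12.745
ΔCt(MMP9 shRNA) = 26.400 − 20.005 = 6.395
ΔΔCt = 6.395 − 12.745 = -6.350
Fold change = 2^(−(-6.350)) = 2^6.350 = 81.5719

81.572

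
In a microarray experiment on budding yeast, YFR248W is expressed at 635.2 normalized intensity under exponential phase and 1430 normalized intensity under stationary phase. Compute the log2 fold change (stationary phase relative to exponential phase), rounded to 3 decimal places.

1.171

Fold change = 1430 / 635.2 = 2.2513
log2(2.2513) = 1.1707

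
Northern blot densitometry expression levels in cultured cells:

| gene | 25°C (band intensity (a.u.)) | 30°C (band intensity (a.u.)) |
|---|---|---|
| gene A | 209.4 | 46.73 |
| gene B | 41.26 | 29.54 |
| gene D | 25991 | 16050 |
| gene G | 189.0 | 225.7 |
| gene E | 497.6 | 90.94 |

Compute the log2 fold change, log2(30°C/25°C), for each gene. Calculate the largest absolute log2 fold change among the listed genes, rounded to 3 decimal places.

2.452

log2(46.73/209.4) = -2.164  (gene A)
log2(29.54/41.26) = -0.482  (gene B)
log2(16050/25991) = -0.695  (gene D)
log2(225.7/189.0) = 0.256  (gene G)
log2(90.94/497.6) = -2.452  (gene E)
The largest magnitude belongs to gene E.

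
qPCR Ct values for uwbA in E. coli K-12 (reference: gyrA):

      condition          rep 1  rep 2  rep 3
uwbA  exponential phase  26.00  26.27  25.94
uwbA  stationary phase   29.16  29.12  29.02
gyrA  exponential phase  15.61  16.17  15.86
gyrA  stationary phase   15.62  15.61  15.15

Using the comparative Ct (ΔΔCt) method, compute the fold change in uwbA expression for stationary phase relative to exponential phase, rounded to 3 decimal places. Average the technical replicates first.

0.092

Mean Ct: uwbA exponential phase 26.070; uwbA stationary phase 29.100; gyrA exponential phase 15.880; gyrA stationary phase 15.460
ΔCt(exponential phase) = 26.070 − 15.880 = 10.190
ΔCt(stationary phase) = 29.100 − 15.460 = 13.640
ΔΔCt = 13.640 − 10.190 = 3.450
Fold change = 2^(−3.450) = 0.0915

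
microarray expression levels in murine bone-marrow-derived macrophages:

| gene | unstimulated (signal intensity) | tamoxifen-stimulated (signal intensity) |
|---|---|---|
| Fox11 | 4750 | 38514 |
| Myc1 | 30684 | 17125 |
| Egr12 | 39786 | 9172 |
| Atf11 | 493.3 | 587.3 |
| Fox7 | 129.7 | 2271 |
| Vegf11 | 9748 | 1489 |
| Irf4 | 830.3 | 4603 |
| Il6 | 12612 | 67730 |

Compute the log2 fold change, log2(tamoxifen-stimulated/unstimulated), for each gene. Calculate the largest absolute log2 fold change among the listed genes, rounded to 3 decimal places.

log2(38514/4750) = 3.019  (Fox11)
log2(17125/30684) = -0.841  (Myc1)
log2(9172/39786) = -2.117  (Egr12)
log2(587.3/493.3) = 0.252  (Atf11)
log2(2271/129.7) = 4.130  (Fox7)
log2(1489/9748) = -2.711  (Vegf11)
log2(4603/830.3) = 2.471  (Irf4)
log2(67730/12612) = 2.425  (Il6)
The largest magnitude belongs to Fox7.

4.130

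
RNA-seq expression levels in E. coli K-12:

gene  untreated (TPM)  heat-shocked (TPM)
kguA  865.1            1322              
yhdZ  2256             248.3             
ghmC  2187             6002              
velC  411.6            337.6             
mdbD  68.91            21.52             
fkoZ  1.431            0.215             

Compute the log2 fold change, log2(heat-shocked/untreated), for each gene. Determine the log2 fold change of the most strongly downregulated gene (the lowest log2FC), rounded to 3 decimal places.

log2(1322/865.1) = 0.612  (kguA)
log2(248.3/2256) = -3.184  (yhdZ)
log2(6002/2187) = 1.456  (ghmC)
log2(337.6/411.6) = -0.286  (velC)
log2(21.52/68.91) = -1.679  (mdbD)
log2(0.215/1.431) = -2.735  (fkoZ)
yhdZ is most strongly downregulated.

-3.184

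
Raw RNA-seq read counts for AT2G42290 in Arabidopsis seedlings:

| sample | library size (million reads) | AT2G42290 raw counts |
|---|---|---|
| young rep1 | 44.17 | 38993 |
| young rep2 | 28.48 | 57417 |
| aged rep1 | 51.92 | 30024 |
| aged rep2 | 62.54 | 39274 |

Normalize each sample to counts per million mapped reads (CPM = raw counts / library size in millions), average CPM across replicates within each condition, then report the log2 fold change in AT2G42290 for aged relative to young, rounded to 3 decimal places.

-1.265

CPM(young rep1) = 38993 / 44.17 = 882.7938
CPM(young rep2) = 57417 / 28.48 = 2016.0463
CPM(aged rep1) = 30024 / 51.92 = 578.2743
CPM(aged rep2) = 39274 / 62.54 = 627.9821
mean CPM(young) = 1449.4200; mean CPM(aged) = 603.1282
Fold change = 603.1282 / 1449.4200 = 0.41612
log2(0.41612) = -1.2649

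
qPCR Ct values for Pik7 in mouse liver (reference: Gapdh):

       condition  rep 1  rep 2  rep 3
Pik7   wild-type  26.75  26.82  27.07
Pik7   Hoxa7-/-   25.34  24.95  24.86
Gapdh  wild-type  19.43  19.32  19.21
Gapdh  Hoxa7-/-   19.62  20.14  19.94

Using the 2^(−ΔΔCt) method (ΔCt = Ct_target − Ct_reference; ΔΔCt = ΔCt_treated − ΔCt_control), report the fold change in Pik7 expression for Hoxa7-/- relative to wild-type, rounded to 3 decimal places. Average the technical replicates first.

5.315

Mean Ct: Pik7 wild-type 26.880; Pik7 Hoxa7-/- 25.050; Gapdh wild-type 19.320; Gapdh Hoxa7-/- 19.900
ΔCt(wild-type) = 26.880 − 19.320 = 7.560
ΔCt(Hoxa7-/-) = 25.050 − 19.900 = 5.150
ΔΔCt = 5.150 − 7.560 = -2.410
Fold change = 2^(−(-2.410)) = 2^2.410 = 5.3147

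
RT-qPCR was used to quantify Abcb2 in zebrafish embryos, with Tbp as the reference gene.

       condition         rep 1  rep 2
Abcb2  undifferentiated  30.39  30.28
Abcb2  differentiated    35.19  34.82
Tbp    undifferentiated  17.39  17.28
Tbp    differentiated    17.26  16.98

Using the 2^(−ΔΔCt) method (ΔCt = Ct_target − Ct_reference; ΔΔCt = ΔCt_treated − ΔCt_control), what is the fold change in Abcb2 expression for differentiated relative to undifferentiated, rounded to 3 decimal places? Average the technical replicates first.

0.034

Mean Ct: Abcb2 undifferentiated 30.335; Abcb2 differentiated 35.005; Tbp undifferentiated 17.335; Tbp differentiated 17.120
ΔCt(undifferentiated) = 30.335 − 17.335 = 13.000
ΔCt(differentiated) = 35.005 − 17.120 = 17.885
ΔΔCt = 17.885 − 13.000 = 4.885
Fold change = 2^(−4.885) = 0.0338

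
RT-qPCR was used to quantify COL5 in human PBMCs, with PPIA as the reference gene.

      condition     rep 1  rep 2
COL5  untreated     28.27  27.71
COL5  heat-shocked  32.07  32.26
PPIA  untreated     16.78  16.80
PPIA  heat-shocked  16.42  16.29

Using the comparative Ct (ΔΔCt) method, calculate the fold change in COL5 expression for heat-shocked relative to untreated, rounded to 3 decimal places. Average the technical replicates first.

0.041

Mean Ct: COL5 untreated 27.990; COL5 heat-shocked 32.165; PPIA untreated 16.790; PPIA heat-shocked 16.355
ΔCt(untreated) = 27.990 − 16.790 = 11.200
ΔCt(heat-shocked) = 32.165 − 16.355 = 15.810
ΔΔCt = 15.810 − 11.200 = 4.610
Fold change = 2^(−4.610) = 0.0409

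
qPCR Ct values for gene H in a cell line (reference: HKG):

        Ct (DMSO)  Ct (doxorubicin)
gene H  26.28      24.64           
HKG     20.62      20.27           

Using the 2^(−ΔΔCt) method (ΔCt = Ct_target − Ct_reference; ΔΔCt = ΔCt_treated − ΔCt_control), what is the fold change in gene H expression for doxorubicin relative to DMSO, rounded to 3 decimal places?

2.445

ΔCt(DMSO) = 26.280 − 20.620 = 5.660
ΔCt(doxorubicin) = 24.640 − 20.270 = 4.370
ΔΔCt = 4.370 − 5.660 = -1.290
Fold change = 2^(−(-1.290)) = 2^1.290 = 2.4453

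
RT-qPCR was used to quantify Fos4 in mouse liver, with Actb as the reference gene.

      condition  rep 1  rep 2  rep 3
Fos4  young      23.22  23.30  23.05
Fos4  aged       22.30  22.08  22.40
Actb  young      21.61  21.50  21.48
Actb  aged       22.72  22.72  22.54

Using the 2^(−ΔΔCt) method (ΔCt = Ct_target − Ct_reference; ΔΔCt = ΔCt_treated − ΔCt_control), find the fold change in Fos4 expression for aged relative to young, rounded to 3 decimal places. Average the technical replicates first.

Mean Ct: Fos4 young 23.190; Fos4 aged 22.260; Actb young 21.530; Actb aged 22.660
ΔCt(young) = 23.190 − 21.530 = 1.660
ΔCt(aged) = 22.260 − 22.660 = -0.400
ΔΔCt = -0.400 − 1.660 = -2.060
Fold change = 2^(−(-2.060)) = 2^2.060 = 4.1699

4.170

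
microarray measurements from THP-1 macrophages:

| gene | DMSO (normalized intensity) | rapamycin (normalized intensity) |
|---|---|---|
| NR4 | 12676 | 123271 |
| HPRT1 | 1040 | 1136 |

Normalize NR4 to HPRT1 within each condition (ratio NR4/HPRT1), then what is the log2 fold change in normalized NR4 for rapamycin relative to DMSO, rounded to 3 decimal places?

3.154

NR4/HPRT1 (DMSO) = 12676 / 1040 = 12.188
NR4/HPRT1 (rapamycin) = 123271 / 1136 = 108.51
Fold change = 108.51 / 12.188 = 8.9029
log2(8.9029) = 3.1543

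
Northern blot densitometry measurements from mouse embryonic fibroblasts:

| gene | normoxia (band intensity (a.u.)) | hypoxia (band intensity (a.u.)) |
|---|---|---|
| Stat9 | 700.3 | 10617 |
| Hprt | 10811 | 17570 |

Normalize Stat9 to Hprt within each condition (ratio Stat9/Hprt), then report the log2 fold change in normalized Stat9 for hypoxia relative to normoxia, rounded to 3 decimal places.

Stat9/Hprt (normoxia) = 700.3 / 10811 = 0.064777
Stat9/Hprt (hypoxia) = 10617 / 17570 = 0.60427
Fold change = 0.60427 / 0.064777 = 9.3285
log2(9.3285) = 3.2216

3.222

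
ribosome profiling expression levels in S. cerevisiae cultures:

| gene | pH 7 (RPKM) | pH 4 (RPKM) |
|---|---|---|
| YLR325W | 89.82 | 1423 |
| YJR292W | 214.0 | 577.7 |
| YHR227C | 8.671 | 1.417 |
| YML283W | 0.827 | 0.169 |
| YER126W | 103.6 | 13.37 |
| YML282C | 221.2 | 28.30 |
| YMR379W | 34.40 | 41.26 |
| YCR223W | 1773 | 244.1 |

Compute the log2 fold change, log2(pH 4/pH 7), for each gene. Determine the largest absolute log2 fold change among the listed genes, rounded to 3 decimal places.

log2(1423/89.82) = 3.986  (YLR325W)
log2(577.7/214.0) = 1.433  (YJR292W)
log2(1.417/8.671) = -2.613  (YHR227C)
log2(0.169/0.827) = -2.291  (YML283W)
log2(13.37/103.6) = -2.954  (YER126W)
log2(28.30/221.2) = -2.966  (YML282C)
log2(41.26/34.40) = 0.262  (YMR379W)
log2(244.1/1773) = -2.861  (YCR223W)
The largest magnitude belongs to YLR325W.

3.986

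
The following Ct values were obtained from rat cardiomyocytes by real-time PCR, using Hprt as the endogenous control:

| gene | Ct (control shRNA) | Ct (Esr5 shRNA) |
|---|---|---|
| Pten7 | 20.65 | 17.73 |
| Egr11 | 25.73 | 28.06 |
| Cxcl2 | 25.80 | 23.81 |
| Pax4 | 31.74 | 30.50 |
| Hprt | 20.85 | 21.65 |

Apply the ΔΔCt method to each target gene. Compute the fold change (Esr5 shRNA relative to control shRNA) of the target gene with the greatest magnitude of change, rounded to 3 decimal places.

Pten7: ΔΔCt = (17.73−21.65) − (20.65−20.85) = -3.92 − (-0.20) = -3.72; fold change = 2^3.72 = 13.177
Egr11: ΔΔCt = (28.06−21.65) − (25.73−20.85) = 6.41 − 4.88 = 1.53; fold change = 2^-1.53 = 0.346
Cxcl2: ΔΔCt = (23.81−21.65) − (25.80−20.85) = 2.16 − 4.95 = -2.79; fold change = 2^2.79 = 6.916
Pax4: ΔΔCt = (30.50−21.65) − (31.74−20.85) = 8.85 − 10.89 = -2.04; fold change = 2^2.04 = 4.112
Pten7 has the largest |ΔΔCt| = 3.72.

13.177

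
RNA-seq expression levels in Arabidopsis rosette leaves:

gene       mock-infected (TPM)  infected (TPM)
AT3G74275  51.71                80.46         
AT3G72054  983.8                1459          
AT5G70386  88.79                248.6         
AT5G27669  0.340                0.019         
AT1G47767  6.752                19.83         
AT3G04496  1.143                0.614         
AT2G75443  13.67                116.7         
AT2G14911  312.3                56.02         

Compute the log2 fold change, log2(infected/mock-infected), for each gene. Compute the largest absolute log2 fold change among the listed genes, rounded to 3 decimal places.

4.161

log2(80.46/51.71) = 0.638  (AT3G74275)
log2(1459/983.8) = 0.569  (AT3G72054)
log2(248.6/88.79) = 1.485  (AT5G70386)
log2(0.019/0.340) = -4.161  (AT5G27669)
log2(19.83/6.752) = 1.554  (AT1G47767)
log2(0.614/1.143) = -0.897  (AT3G04496)
log2(116.7/13.67) = 3.094  (AT2G75443)
log2(56.02/312.3) = -2.479  (AT2G14911)
The largest magnitude belongs to AT5G27669.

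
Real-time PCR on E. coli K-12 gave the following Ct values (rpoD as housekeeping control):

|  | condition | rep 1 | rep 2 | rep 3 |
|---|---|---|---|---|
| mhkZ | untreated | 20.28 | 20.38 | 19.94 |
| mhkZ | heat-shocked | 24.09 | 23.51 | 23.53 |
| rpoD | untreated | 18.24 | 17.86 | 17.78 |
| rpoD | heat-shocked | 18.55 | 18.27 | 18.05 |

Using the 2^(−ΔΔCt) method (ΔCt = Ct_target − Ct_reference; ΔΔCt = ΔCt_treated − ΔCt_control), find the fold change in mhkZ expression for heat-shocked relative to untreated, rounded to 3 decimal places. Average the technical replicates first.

Mean Ct: mhkZ untreated 20.200; mhkZ heat-shocked 23.710; rpoD untreated 17.960; rpoD heat-shocked 18.290
ΔCt(untreated) = 20.200 − 17.960 = 2.240
ΔCt(heat-shocked) = 23.710 − 18.290 = 5.420
ΔΔCt = 5.420 − 2.240 = 3.180
Fold change = 2^(−3.180) = 0.1103

0.110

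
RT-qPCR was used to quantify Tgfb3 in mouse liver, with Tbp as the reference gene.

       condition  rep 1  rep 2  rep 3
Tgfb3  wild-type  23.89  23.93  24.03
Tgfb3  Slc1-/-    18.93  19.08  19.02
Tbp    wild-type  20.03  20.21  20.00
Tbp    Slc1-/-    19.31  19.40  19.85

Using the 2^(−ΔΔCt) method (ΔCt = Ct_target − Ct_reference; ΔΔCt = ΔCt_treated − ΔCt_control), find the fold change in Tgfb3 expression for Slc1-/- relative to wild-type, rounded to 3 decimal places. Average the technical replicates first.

20.821

Mean Ct: Tgfb3 wild-type 23.950; Tgfb3 Slc1-/- 19.010; Tbp wild-type 20.080; Tbp Slc1-/- 19.520
ΔCt(wild-type) = 23.950 − 20.080 = 3.870
ΔCt(Slc1-/-) = 19.010 − 19.520 = -0.510
ΔΔCt = -0.510 − 3.870 = -4.380
Fold change = 2^(−(-4.380)) = 2^4.380 = 20.8215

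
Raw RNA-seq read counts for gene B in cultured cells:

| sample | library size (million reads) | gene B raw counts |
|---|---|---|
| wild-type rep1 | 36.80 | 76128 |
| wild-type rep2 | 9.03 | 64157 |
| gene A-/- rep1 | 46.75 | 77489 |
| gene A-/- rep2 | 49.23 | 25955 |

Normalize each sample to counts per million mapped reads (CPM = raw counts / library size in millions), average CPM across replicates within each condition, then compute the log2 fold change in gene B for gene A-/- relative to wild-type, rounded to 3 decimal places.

-2.070

CPM(wild-type rep1) = 76128 / 36.80 = 2068.6957
CPM(wild-type rep2) = 64157 / 9.03 = 7104.8726
CPM(gene A-/- rep1) = 77489 / 46.75 = 1657.5187
CPM(gene A-/- rep2) = 25955 / 49.23 = 527.2192
mean CPM(wild-type) = 4586.7841; mean CPM(gene A-/-) = 1092.3689
Fold change = 1092.3689 / 4586.7841 = 0.23816
log2(0.23816) = -2.0700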